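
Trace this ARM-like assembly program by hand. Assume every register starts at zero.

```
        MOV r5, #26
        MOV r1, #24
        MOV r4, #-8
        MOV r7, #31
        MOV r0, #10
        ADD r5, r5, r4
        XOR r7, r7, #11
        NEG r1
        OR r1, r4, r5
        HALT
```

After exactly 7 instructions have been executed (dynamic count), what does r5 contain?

r5=26
r1=24
r4=-8
r7=31
r0=10
r5=26+(-8)=18
r7=31^11=20
After step 7: r5 = 18.

18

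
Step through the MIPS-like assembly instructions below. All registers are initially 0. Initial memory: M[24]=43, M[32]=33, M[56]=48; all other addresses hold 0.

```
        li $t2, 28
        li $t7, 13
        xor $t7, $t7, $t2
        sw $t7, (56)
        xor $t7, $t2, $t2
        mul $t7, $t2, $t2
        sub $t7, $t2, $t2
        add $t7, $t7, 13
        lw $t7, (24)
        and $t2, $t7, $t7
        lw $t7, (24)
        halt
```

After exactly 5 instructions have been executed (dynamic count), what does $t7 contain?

0

after li $t2, 28: $t2=28
after li $t7, 13: $t7=13
after xor $t7, $t7, $t2: $t7=13^28=17
sw $t7, (56) → M[56]=17
after xor $t7, $t2, $t2: $t7=28^28=0
After step 5: $t7 = 0.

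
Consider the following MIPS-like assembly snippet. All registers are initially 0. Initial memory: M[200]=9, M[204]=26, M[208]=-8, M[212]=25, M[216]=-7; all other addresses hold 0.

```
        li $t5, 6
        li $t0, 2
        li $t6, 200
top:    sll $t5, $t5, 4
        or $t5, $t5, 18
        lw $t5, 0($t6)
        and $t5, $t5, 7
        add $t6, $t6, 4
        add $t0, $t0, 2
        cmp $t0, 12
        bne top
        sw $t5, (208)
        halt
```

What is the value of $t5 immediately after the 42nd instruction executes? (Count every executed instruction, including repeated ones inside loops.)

1

$t5=6
$t0=2
$t6=200
$t5=6<<4=96
$t5=96|18=114
$t5=M[200]=9
$t5=9&7=1
$t6=200+4=204
$t0=2+2=4
cmp $t0, 12  (cmp 4,12)
bne top: taken
$t5=1<<4=16
$t5=16|18=18
$t5=M[204]=26
$t5=26&7=2
$t6=204+4=208
$t0=4+2=6
cmp $t0, 12  (cmp 6,12)
bne top: taken
$t5=2<<4=32
$t5=32|18=50
$t5=M[208]=-8
$t5=(-8)&7=0
$t6=208+4=212
$t0=6+2=8
cmp $t0, 12  (cmp 8,12)
bne top: taken
$t5=0<<4=0
$t5=0|18=18
$t5=M[212]=25
$t5=25&7=1
$t6=212+4=216
$t0=8+2=10
cmp $t0, 12  (cmp 10,12)
bne top: taken
$t5=1<<4=16
$t5=16|18=18
$t5=M[216]=-7
$t5=(-7)&7=1
$t6=216+4=220
$t0=10+2=12
cmp $t0, 12  (cmp 12,12)
After step 42: $t5 = 1.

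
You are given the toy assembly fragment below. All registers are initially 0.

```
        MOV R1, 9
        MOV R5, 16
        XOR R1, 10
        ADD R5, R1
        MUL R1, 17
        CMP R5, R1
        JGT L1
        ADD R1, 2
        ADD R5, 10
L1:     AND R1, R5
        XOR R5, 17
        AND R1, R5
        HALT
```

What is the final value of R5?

12

after MOV R1, 9: R1=9
after MOV R5, 16: R5=16
after XOR R1, 10: R1=9^10=3
after ADD R5, R1: R5=16+3=19
after MUL R1, 17: R1=3*17=51
CMP R5, R1  (cmp 19,51)
JGT L1: not taken
after ADD R1, 2: R1=51+2=53
after ADD R5, 10: R5=19+10=29
after AND R1, R5: R1=53&29=21
after XOR R5, 17: R5=29^17=12
after AND R1, R5: R1=21&12=4
halt.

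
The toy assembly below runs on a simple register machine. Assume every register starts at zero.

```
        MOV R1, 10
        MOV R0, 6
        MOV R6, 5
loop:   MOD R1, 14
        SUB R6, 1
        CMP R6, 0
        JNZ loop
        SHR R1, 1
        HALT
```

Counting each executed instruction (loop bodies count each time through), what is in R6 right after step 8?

after MOV R1, 10: R1=10
after MOV R0, 6: R0=6
after MOV R6, 5: R6=5
after MOD R1, 14: R1=10%14=10
after SUB R6, 1: R6=5-1=4
CMP R6, 0  (cmp 4,0)
JNZ loop: taken
after MOD R1, 14: R1=10%14=10
After step 8: R6 = 4.

4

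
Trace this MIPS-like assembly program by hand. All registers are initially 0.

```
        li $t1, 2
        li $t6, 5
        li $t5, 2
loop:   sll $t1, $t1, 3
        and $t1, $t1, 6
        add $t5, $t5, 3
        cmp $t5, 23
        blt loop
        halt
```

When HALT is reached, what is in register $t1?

li $t1, 2 → $t1=2
li $t6, 5 → $t6=5
li $t5, 2 → $t5=2
sll $t1, $t1, 3 → $t1=2<<3=16
and $t1, $t1, 6 → $t1=16&6=0
add $t5, $t5, 3 → $t5=2+3=5
cmp $t5, 23  (cmp 5,23)
blt loop: taken
sll $t1, $t1, 3 → $t1=0<<3=0
and $t1, $t1, 6 → $t1=0&6=0
add $t5, $t5, 3 → $t5=5+3=8
cmp $t5, 23  (cmp 8,23)
blt loop: taken
sll $t1, $t1, 3 → $t1=0<<3=0
and $t1, $t1, 6 → $t1=0&6=0
add $t5, $t5, 3 → $t5=8+3=11
cmp $t5, 23  (cmp 11,23)
blt loop: taken
sll $t1, $t1, 3 → $t1=0<<3=0
and $t1, $t1, 6 → $t1=0&6=0
add $t5, $t5, 3 → $t5=11+3=14
cmp $t5, 23  (cmp 14,23)
blt loop: taken
sll $t1, $t1, 3 → $t1=0<<3=0
and $t1, $t1, 6 → $t1=0&6=0
add $t5, $t5, 3 → $t5=14+3=17
cmp $t5, 23  (cmp 17,23)
blt loop: taken
sll $t1, $t1, 3 → $t1=0<<3=0
and $t1, $t1, 6 → $t1=0&6=0
add $t5, $t5, 3 → $t5=17+3=20
cmp $t5, 23  (cmp 20,23)
blt loop: taken
sll $t1, $t1, 3 → $t1=0<<3=0
and $t1, $t1, 6 → $t1=0&6=0
add $t5, $t5, 3 → $t5=20+3=23
cmp $t5, 23  (cmp 23,23)
blt loop: not taken
halt.

0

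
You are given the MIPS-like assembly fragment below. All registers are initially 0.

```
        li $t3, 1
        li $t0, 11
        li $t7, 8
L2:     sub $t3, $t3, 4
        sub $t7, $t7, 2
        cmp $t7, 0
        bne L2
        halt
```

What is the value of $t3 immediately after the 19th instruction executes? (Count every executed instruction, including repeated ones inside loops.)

$t3=1
$t0=11
$t7=8
$t3=1-4=-3
$t7=8-2=6
cmp $t7, 0  (cmp 6,0)
bne L2: taken
$t3=(-3)-4=-7
$t7=6-2=4
cmp $t7, 0  (cmp 4,0)
bne L2: taken
$t3=(-7)-4=-11
$t7=4-2=2
cmp $t7, 0  (cmp 2,0)
bne L2: taken
$t3=(-11)-4=-15
$t7=2-2=0
cmp $t7, 0  (cmp 0,0)
bne L2: not taken
After step 19: $t3 = -15.

-15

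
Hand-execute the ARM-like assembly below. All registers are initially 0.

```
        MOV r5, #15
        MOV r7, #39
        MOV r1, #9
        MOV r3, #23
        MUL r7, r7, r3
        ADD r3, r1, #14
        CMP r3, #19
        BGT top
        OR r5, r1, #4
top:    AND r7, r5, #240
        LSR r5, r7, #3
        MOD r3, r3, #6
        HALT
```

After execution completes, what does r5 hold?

after MOV r5, #15: r5=15
after MOV r7, #39: r7=39
after MOV r1, #9: r1=9
after MOV r3, #23: r3=23
after MUL r7, r7, r3: r7=39*23=897
after ADD r3, r1, #14: r3=9+14=23
CMP r3, #19  (cmp 23,19)
BGT top: taken
after AND r7, r5, #240: r7=15&240=0
after LSR r5, r7, #3: r5=0>>3=0
after MOD r3, r3, #6: r3=23%6=5
halt.

0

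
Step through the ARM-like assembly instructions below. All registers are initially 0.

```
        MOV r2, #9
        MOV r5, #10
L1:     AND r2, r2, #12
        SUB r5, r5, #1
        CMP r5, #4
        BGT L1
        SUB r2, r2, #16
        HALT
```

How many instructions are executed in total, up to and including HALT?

28

r2=9
r5=10
r2=9&12=8
r5=10-1=9
CMP r5, #4  (cmp 9,4)
BGT L1: taken
r2=8&12=8
r5=9-1=8
CMP r5, #4  (cmp 8,4)
BGT L1: taken
r2=8&12=8
r5=8-1=7
CMP r5, #4  (cmp 7,4)
BGT L1: taken
r2=8&12=8
r5=7-1=6
CMP r5, #4  (cmp 6,4)
BGT L1: taken
r2=8&12=8
r5=6-1=5
CMP r5, #4  (cmp 5,4)
BGT L1: taken
r2=8&12=8
r5=5-1=4
CMP r5, #4  (cmp 4,4)
BGT L1: not taken
r2=8-16=-8
halt.
Total executed instructions: 28.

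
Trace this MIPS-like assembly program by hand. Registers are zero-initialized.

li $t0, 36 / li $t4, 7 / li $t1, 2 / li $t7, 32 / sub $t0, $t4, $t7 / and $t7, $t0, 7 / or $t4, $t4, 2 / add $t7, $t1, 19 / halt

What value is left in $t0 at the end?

after li $t0, 36: $t0=36
after li $t4, 7: $t4=7
after li $t1, 2: $t1=2
after li $t7, 32: $t7=32
after sub $t0, $t4, $t7: $t0=7-32=-25
after and $t7, $t0, 7: $t7=(-25)&7=7
after or $t4, $t4, 2: $t4=7|2=7
after add $t7, $t1, 19: $t7=2+19=21
halt.

-25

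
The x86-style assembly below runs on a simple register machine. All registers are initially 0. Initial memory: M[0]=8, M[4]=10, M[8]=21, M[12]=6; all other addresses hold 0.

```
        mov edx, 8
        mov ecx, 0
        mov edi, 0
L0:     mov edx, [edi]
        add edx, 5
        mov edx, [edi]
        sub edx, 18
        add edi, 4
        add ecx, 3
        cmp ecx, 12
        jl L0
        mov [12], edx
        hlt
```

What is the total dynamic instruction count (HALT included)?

mov edx, 8 → edx=8
mov ecx, 0 → ecx=0
mov edi, 0 → edi=0
mov edx, [edi] → edx=M[0]=8
add edx, 5 → edx=8+5=13
mov edx, [edi] → edx=M[0]=8
sub edx, 18 → edx=8-18=-10
add edi, 4 → edi=0+4=4
add ecx, 3 → ecx=0+3=3
cmp ecx, 12  (cmp 3,12)
jl L0: taken
mov edx, [edi] → edx=M[4]=10
add edx, 5 → edx=10+5=15
mov edx, [edi] → edx=M[4]=10
sub edx, 18 → edx=10-18=-8
add edi, 4 → edi=4+4=8
add ecx, 3 → ecx=3+3=6
cmp ecx, 12  (cmp 6,12)
jl L0: taken
mov edx, [edi] → edx=M[8]=21
add edx, 5 → edx=21+5=26
mov edx, [edi] → edx=M[8]=21
sub edx, 18 → edx=21-18=3
add edi, 4 → edi=8+4=12
add ecx, 3 → ecx=6+3=9
cmp ecx, 12  (cmp 9,12)
jl L0: taken
mov edx, [edi] → edx=M[12]=6
add edx, 5 → edx=6+5=11
mov edx, [edi] → edx=M[12]=6
sub edx, 18 → edx=6-18=-12
add edi, 4 → edi=12+4=16
add ecx, 3 → ecx=9+3=12
cmp ecx, 12  (cmp 12,12)
jl L0: not taken
mov [12], edx → M[12]=-12
halt.
Total executed instructions: 37.

37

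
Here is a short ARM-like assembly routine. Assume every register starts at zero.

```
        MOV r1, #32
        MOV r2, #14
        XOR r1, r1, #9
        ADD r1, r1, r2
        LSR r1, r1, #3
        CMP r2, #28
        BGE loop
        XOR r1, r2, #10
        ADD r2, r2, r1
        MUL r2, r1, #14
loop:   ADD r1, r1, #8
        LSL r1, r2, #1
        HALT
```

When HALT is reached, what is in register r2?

after MOV r1, #32: r1=32
after MOV r2, #14: r2=14
after XOR r1, r1, #9: r1=32^9=41
after ADD r1, r1, r2: r1=41+14=55
after LSR r1, r1, #3: r1=55>>3=6
CMP r2, #28  (cmp 14,28)
BGE loop: not taken
after XOR r1, r2, #10: r1=14^10=4
after ADD r2, r2, r1: r2=14+4=18
after MUL r2, r1, #14: r2=4*14=56
after ADD r1, r1, #8: r1=4+8=12
after LSL r1, r2, #1: r1=56<<1=112
halt.

56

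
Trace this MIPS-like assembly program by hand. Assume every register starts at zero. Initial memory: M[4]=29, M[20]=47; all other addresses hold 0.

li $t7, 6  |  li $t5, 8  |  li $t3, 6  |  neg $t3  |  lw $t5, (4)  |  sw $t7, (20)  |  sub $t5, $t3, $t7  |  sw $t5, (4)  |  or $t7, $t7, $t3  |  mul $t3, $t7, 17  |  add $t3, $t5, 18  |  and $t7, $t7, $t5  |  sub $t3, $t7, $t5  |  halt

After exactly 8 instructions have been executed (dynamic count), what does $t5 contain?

-12

li $t7, 6 → $t7=6
li $t5, 8 → $t5=8
li $t3, 6 → $t3=6
neg $t3 → $t3=-(6)=-6
lw $t5, (4) → $t5=M[4]=29
sw $t7, (20) → M[20]=6
sub $t5, $t3, $t7 → $t5=(-6)-6=-12
sw $t5, (4) → M[4]=-12
After step 8: $t5 = -12.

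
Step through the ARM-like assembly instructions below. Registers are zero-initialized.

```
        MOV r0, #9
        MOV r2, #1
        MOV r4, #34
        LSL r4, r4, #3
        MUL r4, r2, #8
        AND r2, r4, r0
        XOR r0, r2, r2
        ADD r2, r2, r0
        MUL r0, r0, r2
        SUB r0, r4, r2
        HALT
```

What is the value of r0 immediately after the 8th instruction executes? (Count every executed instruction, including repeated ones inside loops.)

0

r0=9
r2=1
r4=34
r4=34<<3=272
r4=1*8=8
r2=8&9=8
r0=8^8=0
r2=8+0=8
After step 8: r0 = 0.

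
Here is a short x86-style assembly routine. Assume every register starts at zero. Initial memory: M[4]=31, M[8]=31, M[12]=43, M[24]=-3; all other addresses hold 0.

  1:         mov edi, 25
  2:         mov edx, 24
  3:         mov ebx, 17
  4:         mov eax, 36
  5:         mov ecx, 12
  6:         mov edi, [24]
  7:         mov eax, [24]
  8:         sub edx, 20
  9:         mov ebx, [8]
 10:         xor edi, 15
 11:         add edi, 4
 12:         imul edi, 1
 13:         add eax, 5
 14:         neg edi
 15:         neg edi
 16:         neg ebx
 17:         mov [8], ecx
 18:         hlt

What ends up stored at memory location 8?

mov edi, 25 → edi=25
mov edx, 24 → edx=24
mov ebx, 17 → ebx=17
mov eax, 36 → eax=36
mov ecx, 12 → ecx=12
mov edi, [24] → edi=M[24]=-3
mov eax, [24] → eax=M[24]=-3
sub edx, 20 → edx=24-20=4
mov ebx, [8] → ebx=M[8]=31
xor edi, 15 → edi=(-3)^15=-14
add edi, 4 → edi=(-14)+4=-10
imul edi, 1 → edi=(-10)*1=-10
add eax, 5 → eax=(-3)+5=2
neg edi → edi=-(-10)=10
neg edi → edi=-(10)=-10
neg ebx → ebx=-(31)=-31
mov [8], ecx → M[8]=12
halt.

12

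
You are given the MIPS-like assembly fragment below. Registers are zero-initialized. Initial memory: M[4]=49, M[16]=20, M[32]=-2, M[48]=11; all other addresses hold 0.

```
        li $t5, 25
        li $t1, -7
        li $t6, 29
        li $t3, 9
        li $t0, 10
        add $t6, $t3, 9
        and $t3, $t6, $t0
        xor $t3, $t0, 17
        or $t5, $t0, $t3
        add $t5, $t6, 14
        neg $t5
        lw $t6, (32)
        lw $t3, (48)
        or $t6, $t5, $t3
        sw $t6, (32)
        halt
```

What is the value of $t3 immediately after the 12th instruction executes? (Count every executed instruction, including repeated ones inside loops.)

27

after li $t5, 25: $t5=25
after li $t1, -7: $t1=-7
after li $t6, 29: $t6=29
after li $t3, 9: $t3=9
after li $t0, 10: $t0=10
after add $t6, $t3, 9: $t6=9+9=18
after and $t3, $t6, $t0: $t3=18&10=2
after xor $t3, $t0, 17: $t3=10^17=27
after or $t5, $t0, $t3: $t5=10|27=27
after add $t5, $t6, 14: $t5=18+14=32
after neg $t5: $t5=-(32)=-32
after lw $t6, (32): $t6=M[32]=-2
After step 12: $t3 = 27.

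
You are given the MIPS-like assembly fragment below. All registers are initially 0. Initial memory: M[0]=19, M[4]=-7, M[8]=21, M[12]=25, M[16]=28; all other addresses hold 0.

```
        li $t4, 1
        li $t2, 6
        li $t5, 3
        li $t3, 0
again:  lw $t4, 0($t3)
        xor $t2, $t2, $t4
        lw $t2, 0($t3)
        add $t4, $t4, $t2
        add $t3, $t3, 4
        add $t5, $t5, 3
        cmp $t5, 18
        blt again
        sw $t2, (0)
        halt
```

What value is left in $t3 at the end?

20

li $t4, 1 → $t4=1
li $t2, 6 → $t2=6
li $t5, 3 → $t5=3
li $t3, 0 → $t3=0
lw $t4, 0($t3) → $t4=M[0]=19
xor $t2, $t2, $t4 → $t2=6^19=21
lw $t2, 0($t3) → $t2=M[0]=19
add $t4, $t4, $t2 → $t4=19+19=38
add $t3, $t3, 4 → $t3=0+4=4
add $t5, $t5, 3 → $t5=3+3=6
cmp $t5, 18  (cmp 6,18)
blt again: taken
lw $t4, 0($t3) → $t4=M[4]=-7
xor $t2, $t2, $t4 → $t2=19^(-7)=-22
lw $t2, 0($t3) → $t2=M[4]=-7
add $t4, $t4, $t2 → $t4=(-7)+(-7)=-14
add $t3, $t3, 4 → $t3=4+4=8
add $t5, $t5, 3 → $t5=6+3=9
cmp $t5, 18  (cmp 9,18)
blt again: taken
lw $t4, 0($t3) → $t4=M[8]=21
xor $t2, $t2, $t4 → $t2=(-7)^21=-20
lw $t2, 0($t3) → $t2=M[8]=21
add $t4, $t4, $t2 → $t4=21+21=42
add $t3, $t3, 4 → $t3=8+4=12
add $t5, $t5, 3 → $t5=9+3=12
cmp $t5, 18  (cmp 12,18)
blt again: taken
lw $t4, 0($t3) → $t4=M[12]=25
xor $t2, $t2, $t4 → $t2=21^25=12
lw $t2, 0($t3) → $t2=M[12]=25
add $t4, $t4, $t2 → $t4=25+25=50
add $t3, $t3, 4 → $t3=12+4=16
add $t5, $t5, 3 → $t5=12+3=15
cmp $t5, 18  (cmp 15,18)
blt again: taken
lw $t4, 0($t3) → $t4=M[16]=28
xor $t2, $t2, $t4 → $t2=25^28=5
lw $t2, 0($t3) → $t2=M[16]=28
add $t4, $t4, $t2 → $t4=28+28=56
add $t3, $t3, 4 → $t3=16+4=20
add $t5, $t5, 3 → $t5=15+3=18
cmp $t5, 18  (cmp 18,18)
blt again: not taken
sw $t2, (0) → M[0]=28
halt.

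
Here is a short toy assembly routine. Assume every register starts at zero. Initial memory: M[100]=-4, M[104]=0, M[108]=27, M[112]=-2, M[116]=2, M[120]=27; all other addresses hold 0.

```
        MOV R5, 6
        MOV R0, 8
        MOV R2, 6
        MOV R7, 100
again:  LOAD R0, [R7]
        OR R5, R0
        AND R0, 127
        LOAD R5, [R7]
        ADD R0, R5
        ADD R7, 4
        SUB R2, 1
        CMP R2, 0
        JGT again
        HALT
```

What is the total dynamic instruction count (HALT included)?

59

R5=6
R0=8
R2=6
R7=100
R0=M[100]=-4
R5=6|(-4)=-2
R0=(-4)&127=124
R5=M[100]=-4
R0=124+(-4)=120
R7=100+4=104
R2=6-1=5
CMP R2, 0  (cmp 5,0)
JGT again: taken
R0=M[104]=0
R5=(-4)|0=-4
R0=0&127=0
R5=M[104]=0
R0=0+0=0
R7=104+4=108
R2=5-1=4
CMP R2, 0  (cmp 4,0)
JGT again: taken
R0=M[108]=27
R5=0|27=27
R0=27&127=27
R5=M[108]=27
R0=27+27=54
R7=108+4=112
R2=4-1=3
CMP R2, 0  (cmp 3,0)
JGT again: taken
R0=M[112]=-2
R5=27|(-2)=-1
R0=(-2)&127=126
R5=M[112]=-2
R0=126+(-2)=124
R7=112+4=116
R2=3-1=2
CMP R2, 0  (cmp 2,0)
JGT again: taken
R0=M[116]=2
R5=(-2)|2=-2
R0=2&127=2
R5=M[116]=2
R0=2+2=4
R7=116+4=120
R2=2-1=1
CMP R2, 0  (cmp 1,0)
JGT again: taken
R0=M[120]=27
R5=2|27=27
R0=27&127=27
R5=M[120]=27
R0=27+27=54
R7=120+4=124
R2=1-1=0
CMP R2, 0  (cmp 0,0)
JGT again: not taken
halt.
Total executed instructions: 59.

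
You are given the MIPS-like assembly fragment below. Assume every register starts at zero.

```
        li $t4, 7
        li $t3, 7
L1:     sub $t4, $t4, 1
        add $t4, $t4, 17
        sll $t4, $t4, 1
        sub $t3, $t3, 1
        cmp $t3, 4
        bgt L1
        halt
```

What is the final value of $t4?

li $t4, 7 → $t4=7
li $t3, 7 → $t3=7
sub $t4, $t4, 1 → $t4=7-1=6
add $t4, $t4, 17 → $t4=6+17=23
sll $t4, $t4, 1 → $t4=23<<1=46
sub $t3, $t3, 1 → $t3=7-1=6
cmp $t3, 4  (cmp 6,4)
bgt L1: taken
sub $t4, $t4, 1 → $t4=46-1=45
add $t4, $t4, 17 → $t4=45+17=62
sll $t4, $t4, 1 → $t4=62<<1=124
sub $t3, $t3, 1 → $t3=6-1=5
cmp $t3, 4  (cmp 5,4)
bgt L1: taken
sub $t4, $t4, 1 → $t4=124-1=123
add $t4, $t4, 17 → $t4=123+17=140
sll $t4, $t4, 1 → $t4=140<<1=280
sub $t3, $t3, 1 → $t3=5-1=4
cmp $t3, 4  (cmp 4,4)
bgt L1: not taken
halt.

280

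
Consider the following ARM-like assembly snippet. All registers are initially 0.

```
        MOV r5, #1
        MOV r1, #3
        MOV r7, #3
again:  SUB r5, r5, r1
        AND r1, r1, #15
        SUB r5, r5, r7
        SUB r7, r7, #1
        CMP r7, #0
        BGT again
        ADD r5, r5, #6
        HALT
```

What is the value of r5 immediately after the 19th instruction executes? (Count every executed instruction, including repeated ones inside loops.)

r5=1
r1=3
r7=3
r5=1-3=-2
r1=3&15=3
r5=(-2)-3=-5
r7=3-1=2
CMP r7, #0  (cmp 2,0)
BGT again: taken
r5=(-5)-3=-8
r1=3&15=3
r5=(-8)-2=-10
r7=2-1=1
CMP r7, #0  (cmp 1,0)
BGT again: taken
r5=(-10)-3=-13
r1=3&15=3
r5=(-13)-1=-14
r7=1-1=0
After step 19: r5 = -14.

-14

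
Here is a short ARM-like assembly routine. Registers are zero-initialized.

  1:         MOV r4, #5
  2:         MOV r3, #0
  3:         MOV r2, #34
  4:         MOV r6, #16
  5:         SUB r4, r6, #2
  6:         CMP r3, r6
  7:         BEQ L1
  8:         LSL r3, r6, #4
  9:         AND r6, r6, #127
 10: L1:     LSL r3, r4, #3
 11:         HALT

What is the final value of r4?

14

r4=5
r3=0
r2=34
r6=16
r4=16-2=14
CMP r3, r6  (cmp 0,16)
BEQ L1: not taken
r3=16<<4=256
r6=16&127=16
r3=14<<3=112
halt.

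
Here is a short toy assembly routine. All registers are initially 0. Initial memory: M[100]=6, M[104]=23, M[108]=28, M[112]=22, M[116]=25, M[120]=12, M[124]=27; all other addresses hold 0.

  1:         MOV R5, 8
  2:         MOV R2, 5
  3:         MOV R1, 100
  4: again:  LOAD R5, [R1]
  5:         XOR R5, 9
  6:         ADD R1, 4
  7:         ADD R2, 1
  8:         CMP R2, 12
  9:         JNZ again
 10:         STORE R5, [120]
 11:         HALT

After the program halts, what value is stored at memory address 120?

18

MOV R5, 8 → R5=8
MOV R2, 5 → R2=5
MOV R1, 100 → R1=100
LOAD R5, [R1] → R5=M[100]=6
XOR R5, 9 → R5=6^9=15
ADD R1, 4 → R1=100+4=104
ADD R2, 1 → R2=5+1=6
CMP R2, 12  (cmp 6,12)
JNZ again: taken
LOAD R5, [R1] → R5=M[104]=23
XOR R5, 9 → R5=23^9=30
ADD R1, 4 → R1=104+4=108
ADD R2, 1 → R2=6+1=7
CMP R2, 12  (cmp 7,12)
JNZ again: taken
LOAD R5, [R1] → R5=M[108]=28
XOR R5, 9 → R5=28^9=21
ADD R1, 4 → R1=108+4=112
ADD R2, 1 → R2=7+1=8
CMP R2, 12  (cmp 8,12)
JNZ again: taken
LOAD R5, [R1] → R5=M[112]=22
XOR R5, 9 → R5=22^9=31
ADD R1, 4 → R1=112+4=116
ADD R2, 1 → R2=8+1=9
CMP R2, 12  (cmp 9,12)
JNZ again: taken
LOAD R5, [R1] → R5=M[116]=25
XOR R5, 9 → R5=25^9=16
ADD R1, 4 → R1=116+4=120
ADD R2, 1 → R2=9+1=10
CMP R2, 12  (cmp 10,12)
JNZ again: taken
LOAD R5, [R1] → R5=M[120]=12
XOR R5, 9 → R5=12^9=5
ADD R1, 4 → R1=120+4=124
ADD R2, 1 → R2=10+1=11
CMP R2, 12  (cmp 11,12)
JNZ again: taken
LOAD R5, [R1] → R5=M[124]=27
XOR R5, 9 → R5=27^9=18
ADD R1, 4 → R1=124+4=128
ADD R2, 1 → R2=11+1=12
CMP R2, 12  (cmp 12,12)
JNZ again: not taken
STORE R5, [120] → M[120]=18
halt.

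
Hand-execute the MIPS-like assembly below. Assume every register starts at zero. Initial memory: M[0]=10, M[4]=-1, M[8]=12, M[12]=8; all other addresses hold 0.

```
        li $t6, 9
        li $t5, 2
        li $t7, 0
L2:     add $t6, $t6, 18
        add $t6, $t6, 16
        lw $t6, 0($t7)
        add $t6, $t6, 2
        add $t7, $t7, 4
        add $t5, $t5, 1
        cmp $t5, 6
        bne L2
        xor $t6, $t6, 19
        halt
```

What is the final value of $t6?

after li $t6, 9: $t6=9
after li $t5, 2: $t5=2
after li $t7, 0: $t7=0
after add $t6, $t6, 18: $t6=9+18=27
after add $t6, $t6, 16: $t6=27+16=43
after lw $t6, 0($t7): $t6=M[0]=10
after add $t6, $t6, 2: $t6=10+2=12
after add $t7, $t7, 4: $t7=0+4=4
after add $t5, $t5, 1: $t5=2+1=3
cmp $t5, 6  (cmp 3,6)
bne L2: taken
after add $t6, $t6, 18: $t6=12+18=30
after add $t6, $t6, 16: $t6=30+16=46
after lw $t6, 0($t7): $t6=M[4]=-1
after add $t6, $t6, 2: $t6=(-1)+2=1
after add $t7, $t7, 4: $t7=4+4=8
after add $t5, $t5, 1: $t5=3+1=4
cmp $t5, 6  (cmp 4,6)
bne L2: taken
after add $t6, $t6, 18: $t6=1+18=19
after add $t6, $t6, 16: $t6=19+16=35
after lw $t6, 0($t7): $t6=M[8]=12
after add $t6, $t6, 2: $t6=12+2=14
after add $t7, $t7, 4: $t7=8+4=12
after add $t5, $t5, 1: $t5=4+1=5
cmp $t5, 6  (cmp 5,6)
bne L2: taken
after add $t6, $t6, 18: $t6=14+18=32
after add $t6, $t6, 16: $t6=32+16=48
after lw $t6, 0($t7): $t6=M[12]=8
after add $t6, $t6, 2: $t6=8+2=10
after add $t7, $t7, 4: $t7=12+4=16
after add $t5, $t5, 1: $t5=5+1=6
cmp $t5, 6  (cmp 6,6)
bne L2: not taken
after xor $t6, $t6, 19: $t6=10^19=25
halt.

25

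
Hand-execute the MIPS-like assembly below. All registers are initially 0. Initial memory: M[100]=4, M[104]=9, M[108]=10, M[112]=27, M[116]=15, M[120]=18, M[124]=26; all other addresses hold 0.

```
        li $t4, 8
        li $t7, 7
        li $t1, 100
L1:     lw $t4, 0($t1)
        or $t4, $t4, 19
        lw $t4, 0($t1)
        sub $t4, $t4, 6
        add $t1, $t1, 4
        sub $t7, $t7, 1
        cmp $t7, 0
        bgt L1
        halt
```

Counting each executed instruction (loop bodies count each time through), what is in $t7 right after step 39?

3

li $t4, 8 → $t4=8
li $t7, 7 → $t7=7
li $t1, 100 → $t1=100
lw $t4, 0($t1) → $t4=M[100]=4
or $t4, $t4, 19 → $t4=4|19=23
lw $t4, 0($t1) → $t4=M[100]=4
sub $t4, $t4, 6 → $t4=4-6=-2
add $t1, $t1, 4 → $t1=100+4=104
sub $t7, $t7, 1 → $t7=7-1=6
cmp $t7, 0  (cmp 6,0)
bgt L1: taken
lw $t4, 0($t1) → $t4=M[104]=9
or $t4, $t4, 19 → $t4=9|19=27
lw $t4, 0($t1) → $t4=M[104]=9
sub $t4, $t4, 6 → $t4=9-6=3
add $t1, $t1, 4 → $t1=104+4=108
sub $t7, $t7, 1 → $t7=6-1=5
cmp $t7, 0  (cmp 5,0)
bgt L1: taken
lw $t4, 0($t1) → $t4=M[108]=10
or $t4, $t4, 19 → $t4=10|19=27
lw $t4, 0($t1) → $t4=M[108]=10
sub $t4, $t4, 6 → $t4=10-6=4
add $t1, $t1, 4 → $t1=108+4=112
sub $t7, $t7, 1 → $t7=5-1=4
cmp $t7, 0  (cmp 4,0)
bgt L1: taken
lw $t4, 0($t1) → $t4=M[112]=27
or $t4, $t4, 19 → $t4=27|19=27
lw $t4, 0($t1) → $t4=M[112]=27
sub $t4, $t4, 6 → $t4=27-6=21
add $t1, $t1, 4 → $t1=112+4=116
sub $t7, $t7, 1 → $t7=4-1=3
cmp $t7, 0  (cmp 3,0)
bgt L1: taken
lw $t4, 0($t1) → $t4=M[116]=15
or $t4, $t4, 19 → $t4=15|19=31
lw $t4, 0($t1) → $t4=M[116]=15
sub $t4, $t4, 6 → $t4=15-6=9
After step 39: $t7 = 3.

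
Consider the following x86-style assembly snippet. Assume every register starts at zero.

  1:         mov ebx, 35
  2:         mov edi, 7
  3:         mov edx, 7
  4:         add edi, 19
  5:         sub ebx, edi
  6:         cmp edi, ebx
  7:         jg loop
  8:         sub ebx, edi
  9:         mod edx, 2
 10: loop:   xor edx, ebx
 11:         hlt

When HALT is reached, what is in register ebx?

ebx=35
edi=7
edx=7
edi=7+19=26
ebx=35-26=9
cmp edi, ebx  (cmp 26,9)
jg loop: taken
edx=7^9=14
halt.

9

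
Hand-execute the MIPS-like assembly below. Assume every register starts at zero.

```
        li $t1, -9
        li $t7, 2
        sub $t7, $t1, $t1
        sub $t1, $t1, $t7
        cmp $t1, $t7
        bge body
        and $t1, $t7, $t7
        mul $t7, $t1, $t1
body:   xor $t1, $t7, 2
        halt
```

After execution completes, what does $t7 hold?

0

after li $t1, -9: $t1=-9
after li $t7, 2: $t7=2
after sub $t7, $t1, $t1: $t7=(-9)-(-9)=0
after sub $t1, $t1, $t7: $t1=(-9)-0=-9
cmp $t1, $t7  (cmp -9,0)
bge body: not taken
after and $t1, $t7, $t7: $t1=0&0=0
after mul $t7, $t1, $t1: $t7=0*0=0
after xor $t1, $t7, 2: $t1=0^2=2
halt.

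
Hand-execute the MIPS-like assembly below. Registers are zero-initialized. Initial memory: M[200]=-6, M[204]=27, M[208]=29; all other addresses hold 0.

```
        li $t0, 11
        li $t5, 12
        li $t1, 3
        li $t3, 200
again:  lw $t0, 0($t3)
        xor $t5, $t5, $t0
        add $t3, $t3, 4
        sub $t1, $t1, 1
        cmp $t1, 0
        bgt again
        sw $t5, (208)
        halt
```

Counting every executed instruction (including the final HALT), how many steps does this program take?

li $t0, 11 → $t0=11
li $t5, 12 → $t5=12
li $t1, 3 → $t1=3
li $t3, 200 → $t3=200
lw $t0, 0($t3) → $t0=M[200]=-6
xor $t5, $t5, $t0 → $t5=12^(-6)=-10
add $t3, $t3, 4 → $t3=200+4=204
sub $t1, $t1, 1 → $t1=3-1=2
cmp $t1, 0  (cmp 2,0)
bgt again: taken
lw $t0, 0($t3) → $t0=M[204]=27
xor $t5, $t5, $t0 → $t5=(-10)^27=-19
add $t3, $t3, 4 → $t3=204+4=208
sub $t1, $t1, 1 → $t1=2-1=1
cmp $t1, 0  (cmp 1,0)
bgt again: taken
lw $t0, 0($t3) → $t0=M[208]=29
xor $t5, $t5, $t0 → $t5=(-19)^29=-16
add $t3, $t3, 4 → $t3=208+4=212
sub $t1, $t1, 1 → $t1=1-1=0
cmp $t1, 0  (cmp 0,0)
bgt again: not taken
sw $t5, (208) → M[208]=-16
halt.
Total executed instructions: 24.

24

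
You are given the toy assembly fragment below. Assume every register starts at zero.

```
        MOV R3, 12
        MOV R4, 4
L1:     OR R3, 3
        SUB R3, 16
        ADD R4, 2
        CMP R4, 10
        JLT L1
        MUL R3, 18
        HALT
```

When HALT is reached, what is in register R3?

-594

R3=12
R4=4
R3=12|3=15
R3=15-16=-1
R4=4+2=6
CMP R4, 10  (cmp 6,10)
JLT L1: taken
R3=(-1)|3=-1
R3=(-1)-16=-17
R4=6+2=8
CMP R4, 10  (cmp 8,10)
JLT L1: taken
R3=(-17)|3=-17
R3=(-17)-16=-33
R4=8+2=10
CMP R4, 10  (cmp 10,10)
JLT L1: not taken
R3=(-33)*18=-594
halt.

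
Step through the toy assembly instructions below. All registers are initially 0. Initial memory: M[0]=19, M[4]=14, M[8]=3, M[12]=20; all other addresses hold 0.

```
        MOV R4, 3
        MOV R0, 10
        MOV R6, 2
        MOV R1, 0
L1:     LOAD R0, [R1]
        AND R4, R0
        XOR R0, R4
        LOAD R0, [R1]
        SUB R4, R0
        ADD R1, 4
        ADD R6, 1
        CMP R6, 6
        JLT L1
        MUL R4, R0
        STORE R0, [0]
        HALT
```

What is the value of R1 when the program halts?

R4=3
R0=10
R6=2
R1=0
R0=M[0]=19
R4=3&19=3
R0=19^3=16
R0=M[0]=19
R4=3-19=-16
R1=0+4=4
R6=2+1=3
CMP R6, 6  (cmp 3,6)
JLT L1: taken
R0=M[4]=14
R4=(-16)&14=0
R0=14^0=14
R0=M[4]=14
R4=0-14=-14
R1=4+4=8
R6=3+1=4
CMP R6, 6  (cmp 4,6)
JLT L1: taken
R0=M[8]=3
R4=(-14)&3=2
R0=3^2=1
R0=M[8]=3
R4=2-3=-1
R1=8+4=12
R6=4+1=5
CMP R6, 6  (cmp 5,6)
JLT L1: taken
R0=M[12]=20
R4=(-1)&20=20
R0=20^20=0
R0=M[12]=20
R4=20-20=0
R1=12+4=16
R6=5+1=6
CMP R6, 6  (cmp 6,6)
JLT L1: not taken
R4=0*20=0
STORE R0, [0] → M[0]=20
halt.

16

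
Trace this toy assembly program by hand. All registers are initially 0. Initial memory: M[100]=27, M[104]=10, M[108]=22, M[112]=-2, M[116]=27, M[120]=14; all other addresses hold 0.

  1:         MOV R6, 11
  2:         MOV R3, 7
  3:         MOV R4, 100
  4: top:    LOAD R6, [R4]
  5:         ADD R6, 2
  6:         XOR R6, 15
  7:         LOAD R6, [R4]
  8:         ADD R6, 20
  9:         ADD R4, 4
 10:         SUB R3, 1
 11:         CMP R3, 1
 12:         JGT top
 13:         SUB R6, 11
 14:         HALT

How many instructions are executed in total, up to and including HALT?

MOV R6, 11 → R6=11
MOV R3, 7 → R3=7
MOV R4, 100 → R4=100
LOAD R6, [R4] → R6=M[100]=27
ADD R6, 2 → R6=27+2=29
XOR R6, 15 → R6=29^15=18
LOAD R6, [R4] → R6=M[100]=27
ADD R6, 20 → R6=27+20=47
ADD R4, 4 → R4=100+4=104
SUB R3, 1 → R3=7-1=6
CMP R3, 1  (cmp 6,1)
JGT top: taken
LOAD R6, [R4] → R6=M[104]=10
ADD R6, 2 → R6=10+2=12
XOR R6, 15 → R6=12^15=3
LOAD R6, [R4] → R6=M[104]=10
ADD R6, 20 → R6=10+20=30
ADD R4, 4 → R4=104+4=108
SUB R3, 1 → R3=6-1=5
CMP R3, 1  (cmp 5,1)
JGT top: taken
LOAD R6, [R4] → R6=M[108]=22
ADD R6, 2 → R6=22+2=24
XOR R6, 15 → R6=24^15=23
LOAD R6, [R4] → R6=M[108]=22
ADD R6, 20 → R6=22+20=42
ADD R4, 4 → R4=108+4=112
SUB R3, 1 → R3=5-1=4
CMP R3, 1  (cmp 4,1)
JGT top: taken
LOAD R6, [R4] → R6=M[112]=-2
ADD R6, 2 → R6=(-2)+2=0
XOR R6, 15 → R6=0^15=15
LOAD R6, [R4] → R6=M[112]=-2
ADD R6, 20 → R6=(-2)+20=18
ADD R4, 4 → R4=112+4=116
SUB R3, 1 → R3=4-1=3
CMP R3, 1  (cmp 3,1)
JGT top: taken
LOAD R6, [R4] → R6=M[116]=27
ADD R6, 2 → R6=27+2=29
XOR R6, 15 → R6=29^15=18
LOAD R6, [R4] → R6=M[116]=27
ADD R6, 20 → R6=27+20=47
ADD R4, 4 → R4=116+4=120
SUB R3, 1 → R3=3-1=2
CMP R3, 1  (cmp 2,1)
JGT top: taken
LOAD R6, [R4] → R6=M[120]=14
ADD R6, 2 → R6=14+2=16
XOR R6, 15 → R6=16^15=31
LOAD R6, [R4] → R6=M[120]=14
ADD R6, 20 → R6=14+20=34
ADD R4, 4 → R4=120+4=124
SUB R3, 1 → R3=2-1=1
CMP R3, 1  (cmp 1,1)
JGT top: not taken
SUB R6, 11 → R6=34-11=23
halt.
Total executed instructions: 59.

59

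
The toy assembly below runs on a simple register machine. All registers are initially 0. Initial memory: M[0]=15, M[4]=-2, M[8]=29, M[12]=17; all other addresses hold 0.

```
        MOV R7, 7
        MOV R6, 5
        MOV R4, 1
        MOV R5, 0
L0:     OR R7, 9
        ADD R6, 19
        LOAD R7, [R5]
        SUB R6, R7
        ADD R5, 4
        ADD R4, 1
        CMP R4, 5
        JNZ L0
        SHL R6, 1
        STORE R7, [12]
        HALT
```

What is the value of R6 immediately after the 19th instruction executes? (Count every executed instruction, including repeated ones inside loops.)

after MOV R7, 7: R7=7
after MOV R6, 5: R6=5
after MOV R4, 1: R4=1
after MOV R5, 0: R5=0
after OR R7, 9: R7=7|9=15
after ADD R6, 19: R6=5+19=24
after LOAD R7, [R5]: R7=M[0]=15
after SUB R6, R7: R6=24-15=9
after ADD R5, 4: R5=0+4=4
after ADD R4, 1: R4=1+1=2
CMP R4, 5  (cmp 2,5)
JNZ L0: taken
after OR R7, 9: R7=15|9=15
after ADD R6, 19: R6=9+19=28
after LOAD R7, [R5]: R7=M[4]=-2
after SUB R6, R7: R6=28-(-2)=30
after ADD R5, 4: R5=4+4=8
after ADD R4, 1: R4=2+1=3
CMP R4, 5  (cmp 3,5)
After step 19: R6 = 30.

30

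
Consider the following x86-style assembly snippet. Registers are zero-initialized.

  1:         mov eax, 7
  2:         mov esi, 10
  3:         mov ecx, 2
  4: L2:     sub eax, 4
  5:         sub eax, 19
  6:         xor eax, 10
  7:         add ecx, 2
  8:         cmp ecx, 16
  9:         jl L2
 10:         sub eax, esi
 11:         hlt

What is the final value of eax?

after mov eax, 7: eax=7
after mov esi, 10: esi=10
after mov ecx, 2: ecx=2
after sub eax, 4: eax=7-4=3
after sub eax, 19: eax=3-19=-16
after xor eax, 10: eax=(-16)^10=-6
after add ecx, 2: ecx=2+2=4
cmp ecx, 16  (cmp 4,16)
jl L2: taken
after sub eax, 4: eax=(-6)-4=-10
after sub eax, 19: eax=(-10)-19=-29
after xor eax, 10: eax=(-29)^10=-23
after add ecx, 2: ecx=4+2=6
cmp ecx, 16  (cmp 6,16)
jl L2: taken
after sub eax, 4: eax=(-23)-4=-27
after sub eax, 19: eax=(-27)-19=-46
after xor eax, 10: eax=(-46)^10=-40
after add ecx, 2: ecx=6+2=8
cmp ecx, 16  (cmp 8,16)
jl L2: taken
after sub eax, 4: eax=(-40)-4=-44
after sub eax, 19: eax=(-44)-19=-63
after xor eax, 10: eax=(-63)^10=-53
after add ecx, 2: ecx=8+2=10
cmp ecx, 16  (cmp 10,16)
jl L2: taken
after sub eax, 4: eax=(-53)-4=-57
after sub eax, 19: eax=(-57)-19=-76
after xor eax, 10: eax=(-76)^10=-66
after add ecx, 2: ecx=10+2=12
cmp ecx, 16  (cmp 12,16)
jl L2: taken
after sub eax, 4: eax=(-66)-4=-70
after sub eax, 19: eax=(-70)-19=-89
after xor eax, 10: eax=(-89)^10=-83
after add ecx, 2: ecx=12+2=14
cmp ecx, 16  (cmp 14,16)
jl L2: taken
after sub eax, 4: eax=(-83)-4=-87
after sub eax, 19: eax=(-87)-19=-106
after xor eax, 10: eax=(-106)^10=-100
after add ecx, 2: ecx=14+2=16
cmp ecx, 16  (cmp 16,16)
jl L2: not taken
after sub eax, esi: eax=(-100)-10=-110
halt.

-110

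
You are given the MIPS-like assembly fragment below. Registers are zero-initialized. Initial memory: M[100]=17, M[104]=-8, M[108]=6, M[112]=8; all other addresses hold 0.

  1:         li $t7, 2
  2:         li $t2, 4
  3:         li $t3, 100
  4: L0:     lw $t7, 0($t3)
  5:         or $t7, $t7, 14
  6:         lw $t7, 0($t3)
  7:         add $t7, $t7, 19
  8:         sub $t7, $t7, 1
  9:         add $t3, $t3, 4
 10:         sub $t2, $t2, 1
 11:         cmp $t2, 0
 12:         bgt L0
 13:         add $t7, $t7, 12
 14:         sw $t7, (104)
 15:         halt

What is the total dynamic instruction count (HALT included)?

li $t7, 2 → $t7=2
li $t2, 4 → $t2=4
li $t3, 100 → $t3=100
lw $t7, 0($t3) → $t7=M[100]=17
or $t7, $t7, 14 → $t7=17|14=31
lw $t7, 0($t3) → $t7=M[100]=17
add $t7, $t7, 19 → $t7=17+19=36
sub $t7, $t7, 1 → $t7=36-1=35
add $t3, $t3, 4 → $t3=100+4=104
sub $t2, $t2, 1 → $t2=4-1=3
cmp $t2, 0  (cmp 3,0)
bgt L0: taken
lw $t7, 0($t3) → $t7=M[104]=-8
or $t7, $t7, 14 → $t7=(-8)|14=-2
lw $t7, 0($t3) → $t7=M[104]=-8
add $t7, $t7, 19 → $t7=(-8)+19=11
sub $t7, $t7, 1 → $t7=11-1=10
add $t3, $t3, 4 → $t3=104+4=108
sub $t2, $t2, 1 → $t2=3-1=2
cmp $t2, 0  (cmp 2,0)
bgt L0: taken
lw $t7, 0($t3) → $t7=M[108]=6
or $t7, $t7, 14 → $t7=6|14=14
lw $t7, 0($t3) → $t7=M[108]=6
add $t7, $t7, 19 → $t7=6+19=25
sub $t7, $t7, 1 → $t7=25-1=24
add $t3, $t3, 4 → $t3=108+4=112
sub $t2, $t2, 1 → $t2=2-1=1
cmp $t2, 0  (cmp 1,0)
bgt L0: taken
lw $t7, 0($t3) → $t7=M[112]=8
or $t7, $t7, 14 → $t7=8|14=14
lw $t7, 0($t3) → $t7=M[112]=8
add $t7, $t7, 19 → $t7=8+19=27
sub $t7, $t7, 1 → $t7=27-1=26
add $t3, $t3, 4 → $t3=112+4=116
sub $t2, $t2, 1 → $t2=1-1=0
cmp $t2, 0  (cmp 0,0)
bgt L0: not taken
add $t7, $t7, 12 → $t7=26+12=38
sw $t7, (104) → M[104]=38
halt.
Total executed instructions: 42.

42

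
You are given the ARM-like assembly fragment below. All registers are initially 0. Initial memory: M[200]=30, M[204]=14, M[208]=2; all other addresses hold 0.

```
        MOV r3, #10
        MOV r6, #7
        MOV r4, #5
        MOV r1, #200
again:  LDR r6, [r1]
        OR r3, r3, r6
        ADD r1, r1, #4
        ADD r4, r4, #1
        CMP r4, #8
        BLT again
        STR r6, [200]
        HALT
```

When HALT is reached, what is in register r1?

212

MOV r3, #10 → r3=10
MOV r6, #7 → r6=7
MOV r4, #5 → r4=5
MOV r1, #200 → r1=200
LDR r6, [r1] → r6=M[200]=30
OR r3, r3, r6 → r3=10|30=30
ADD r1, r1, #4 → r1=200+4=204
ADD r4, r4, #1 → r4=5+1=6
CMP r4, #8  (cmp 6,8)
BLT again: taken
LDR r6, [r1] → r6=M[204]=14
OR r3, r3, r6 → r3=30|14=30
ADD r1, r1, #4 → r1=204+4=208
ADD r4, r4, #1 → r4=6+1=7
CMP r4, #8  (cmp 7,8)
BLT again: taken
LDR r6, [r1] → r6=M[208]=2
OR r3, r3, r6 → r3=30|2=30
ADD r1, r1, #4 → r1=208+4=212
ADD r4, r4, #1 → r4=7+1=8
CMP r4, #8  (cmp 8,8)
BLT again: not taken
STR r6, [200] → M[200]=2
halt.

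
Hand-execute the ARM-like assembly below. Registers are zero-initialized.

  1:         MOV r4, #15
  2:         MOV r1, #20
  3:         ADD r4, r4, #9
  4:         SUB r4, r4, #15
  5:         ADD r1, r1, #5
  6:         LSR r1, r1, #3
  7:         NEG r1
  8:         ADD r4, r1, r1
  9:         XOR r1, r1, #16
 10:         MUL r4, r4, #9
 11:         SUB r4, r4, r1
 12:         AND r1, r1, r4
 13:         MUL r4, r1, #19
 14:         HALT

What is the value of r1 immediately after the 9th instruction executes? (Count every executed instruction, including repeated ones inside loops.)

r4=15
r1=20
r4=15+9=24
r4=24-15=9
r1=20+5=25
r1=25>>3=3
r1=-(3)=-3
r4=(-3)+(-3)=-6
r1=(-3)^16=-19
After step 9: r1 = -19.

-19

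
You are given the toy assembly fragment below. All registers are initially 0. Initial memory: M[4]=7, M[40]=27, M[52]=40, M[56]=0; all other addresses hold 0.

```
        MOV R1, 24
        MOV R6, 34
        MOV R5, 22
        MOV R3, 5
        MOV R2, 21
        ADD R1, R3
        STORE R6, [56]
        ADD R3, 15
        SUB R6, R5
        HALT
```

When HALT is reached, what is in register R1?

29

MOV R1, 24 → R1=24
MOV R6, 34 → R6=34
MOV R5, 22 → R5=22
MOV R3, 5 → R3=5
MOV R2, 21 → R2=21
ADD R1, R3 → R1=24+5=29
STORE R6, [56] → M[56]=34
ADD R3, 15 → R3=5+15=20
SUB R6, R5 → R6=34-22=12
halt.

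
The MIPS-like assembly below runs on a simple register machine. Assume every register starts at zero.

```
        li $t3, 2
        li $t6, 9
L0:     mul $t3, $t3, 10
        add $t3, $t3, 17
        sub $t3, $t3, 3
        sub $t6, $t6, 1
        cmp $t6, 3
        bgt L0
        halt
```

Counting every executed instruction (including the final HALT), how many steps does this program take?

39

after li $t3, 2: $t3=2
after li $t6, 9: $t6=9
after mul $t3, $t3, 10: $t3=2*10=20
after add $t3, $t3, 17: $t3=20+17=37
after sub $t3, $t3, 3: $t3=37-3=34
after sub $t6, $t6, 1: $t6=9-1=8
cmp $t6, 3  (cmp 8,3)
bgt L0: taken
after mul $t3, $t3, 10: $t3=34*10=340
after add $t3, $t3, 17: $t3=340+17=357
after sub $t3, $t3, 3: $t3=357-3=354
after sub $t6, $t6, 1: $t6=8-1=7
cmp $t6, 3  (cmp 7,3)
bgt L0: taken
after mul $t3, $t3, 10: $t3=354*10=3540
after add $t3, $t3, 17: $t3=3540+17=3557
after sub $t3, $t3, 3: $t3=3557-3=3554
after sub $t6, $t6, 1: $t6=7-1=6
cmp $t6, 3  (cmp 6,3)
bgt L0: taken
after mul $t3, $t3, 10: $t3=3554*10=35540
after add $t3, $t3, 17: $t3=35540+17=35557
after sub $t3, $t3, 3: $t3=35557-3=35554
after sub $t6, $t6, 1: $t6=6-1=5
cmp $t6, 3  (cmp 5,3)
bgt L0: taken
after mul $t3, $t3, 10: $t3=35554*10=355540
after add $t3, $t3, 17: $t3=355540+17=355557
after sub $t3, $t3, 3: $t3=355557-3=355554
after sub $t6, $t6, 1: $t6=5-1=4
cmp $t6, 3  (cmp 4,3)
bgt L0: taken
after mul $t3, $t3, 10: $t3=355554*10=3555540
after add $t3, $t3, 17: $t3=3555540+17=3555557
after sub $t3, $t3, 3: $t3=3555557-3=3555554
after sub $t6, $t6, 1: $t6=4-1=3
cmp $t6, 3  (cmp 3,3)
bgt L0: not taken
halt.
Total executed instructions: 39.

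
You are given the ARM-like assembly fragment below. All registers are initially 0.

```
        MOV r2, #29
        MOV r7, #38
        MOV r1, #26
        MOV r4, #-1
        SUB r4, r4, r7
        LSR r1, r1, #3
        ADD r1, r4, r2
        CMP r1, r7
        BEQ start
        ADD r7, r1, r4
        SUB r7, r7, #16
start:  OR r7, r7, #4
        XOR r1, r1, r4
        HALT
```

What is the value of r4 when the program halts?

-39

r2=29
r7=38
r1=26
r4=-1
r4=(-1)-38=-39
r1=26>>3=3
r1=(-39)+29=-10
CMP r1, r7  (cmp -10,38)
BEQ start: not taken
r7=(-10)+(-39)=-49
r7=(-49)-16=-65
r7=(-65)|4=-65
r1=(-10)^(-39)=47
halt.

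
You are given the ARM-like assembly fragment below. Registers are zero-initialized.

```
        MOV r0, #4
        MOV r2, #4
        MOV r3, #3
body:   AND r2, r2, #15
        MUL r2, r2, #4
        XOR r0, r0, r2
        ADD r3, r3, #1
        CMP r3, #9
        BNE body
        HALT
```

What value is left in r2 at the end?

0

after MOV r0, #4: r0=4
after MOV r2, #4: r2=4
after MOV r3, #3: r3=3
after AND r2, r2, #15: r2=4&15=4
after MUL r2, r2, #4: r2=4*4=16
after XOR r0, r0, r2: r0=4^16=20
after ADD r3, r3, #1: r3=3+1=4
CMP r3, #9  (cmp 4,9)
BNE body: taken
after AND r2, r2, #15: r2=16&15=0
after MUL r2, r2, #4: r2=0*4=0
after XOR r0, r0, r2: r0=20^0=20
after ADD r3, r3, #1: r3=4+1=5
CMP r3, #9  (cmp 5,9)
BNE body: taken
after AND r2, r2, #15: r2=0&15=0
after MUL r2, r2, #4: r2=0*4=0
after XOR r0, r0, r2: r0=20^0=20
after ADD r3, r3, #1: r3=5+1=6
CMP r3, #9  (cmp 6,9)
BNE body: taken
after AND r2, r2, #15: r2=0&15=0
after MUL r2, r2, #4: r2=0*4=0
after XOR r0, r0, r2: r0=20^0=20
after ADD r3, r3, #1: r3=6+1=7
CMP r3, #9  (cmp 7,9)
BNE body: taken
after AND r2, r2, #15: r2=0&15=0
after MUL r2, r2, #4: r2=0*4=0
after XOR r0, r0, r2: r0=20^0=20
after ADD r3, r3, #1: r3=7+1=8
CMP r3, #9  (cmp 8,9)
BNE body: taken
after AND r2, r2, #15: r2=0&15=0
after MUL r2, r2, #4: r2=0*4=0
after XOR r0, r0, r2: r0=20^0=20
after ADD r3, r3, #1: r3=8+1=9
CMP r3, #9  (cmp 9,9)
BNE body: not taken
halt.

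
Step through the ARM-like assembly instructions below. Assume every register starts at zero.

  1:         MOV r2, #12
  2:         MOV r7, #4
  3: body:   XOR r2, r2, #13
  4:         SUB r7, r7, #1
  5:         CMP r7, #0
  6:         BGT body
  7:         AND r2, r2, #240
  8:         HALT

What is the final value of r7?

after MOV r2, #12: r2=12
after MOV r7, #4: r7=4
after XOR r2, r2, #13: r2=12^13=1
after SUB r7, r7, #1: r7=4-1=3
CMP r7, #0  (cmp 3,0)
BGT body: taken
after XOR r2, r2, #13: r2=1^13=12
after SUB r7, r7, #1: r7=3-1=2
CMP r7, #0  (cmp 2,0)
BGT body: taken
after XOR r2, r2, #13: r2=12^13=1
after SUB r7, r7, #1: r7=2-1=1
CMP r7, #0  (cmp 1,0)
BGT body: taken
after XOR r2, r2, #13: r2=1^13=12
after SUB r7, r7, #1: r7=1-1=0
CMP r7, #0  (cmp 0,0)
BGT body: not taken
after AND r2, r2, #240: r2=12&240=0
halt.

0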